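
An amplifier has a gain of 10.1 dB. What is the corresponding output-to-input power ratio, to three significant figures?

Power ratio = 10^(dB/10).
10^(10.1/10) = 10^(1.010) = 10.2.

10.2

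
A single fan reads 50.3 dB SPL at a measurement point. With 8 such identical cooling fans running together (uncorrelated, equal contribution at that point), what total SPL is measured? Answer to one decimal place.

8 equal incoherent sources raise the level by 10·log₁₀(8) = 9.03 dB.
L_total = 50.3 + 9.03 = 59.3 dB SPL.

59.3 dB SPL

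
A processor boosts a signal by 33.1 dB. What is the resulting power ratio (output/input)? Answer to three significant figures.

2040

Power ratio = 10^(dB/10).
10^(33.1/10) = 10^(3.310) = 2040.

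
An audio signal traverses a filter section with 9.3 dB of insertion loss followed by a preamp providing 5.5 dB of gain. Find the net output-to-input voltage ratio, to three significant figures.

Net gain = (−9.3) + 5.5 = -3.8 dB.
Voltage ratio = 10^(-3.8/20) = 0.646.

0.646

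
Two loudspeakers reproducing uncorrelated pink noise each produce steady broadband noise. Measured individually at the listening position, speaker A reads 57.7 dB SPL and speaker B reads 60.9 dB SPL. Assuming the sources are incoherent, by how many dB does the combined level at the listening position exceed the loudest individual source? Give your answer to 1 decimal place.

Incoherent sources sum as intensities:
L_total = 10·log₁₀(10^(57.7/10) + 10^(60.9/10)) = 62.60 dB SPL.
Excess over the loudest (60.9 dB): 62.60 − 60.9 = 1.7 dB.

1.7 dB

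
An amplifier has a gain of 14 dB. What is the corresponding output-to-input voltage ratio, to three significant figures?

5.01

Voltage ratio = 10^(dB/20).
10^(14/20) = 10^(0.7000) = 5.01.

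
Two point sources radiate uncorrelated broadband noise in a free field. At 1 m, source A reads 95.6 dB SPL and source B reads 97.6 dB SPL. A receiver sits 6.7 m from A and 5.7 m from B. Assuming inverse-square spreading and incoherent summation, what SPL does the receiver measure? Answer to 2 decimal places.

At the listener: L_A = 95.6 − 20·log₁₀(6.7) = 79.079 dB; L_B = 97.6 − 20·log₁₀(5.7) = 82.483 dB.
Combined: 10·log₁₀(10^(79.079/10)+10^(82.483/10)) = 84.12 dB SPL.

84.12 dB SPL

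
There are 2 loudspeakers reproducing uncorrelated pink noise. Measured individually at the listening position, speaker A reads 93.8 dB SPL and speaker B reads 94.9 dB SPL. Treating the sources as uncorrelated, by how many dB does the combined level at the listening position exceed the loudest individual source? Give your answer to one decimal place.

Add the sources as powers (linear), then convert back to dB:
L_total = 10·log₁₀(10^(93.8/10) + 10^(94.9/10)) = 97.40 dB SPL.
Excess over the loudest (94.9 dB): 97.40 − 94.9 = 2.5 dB.

2.5 dB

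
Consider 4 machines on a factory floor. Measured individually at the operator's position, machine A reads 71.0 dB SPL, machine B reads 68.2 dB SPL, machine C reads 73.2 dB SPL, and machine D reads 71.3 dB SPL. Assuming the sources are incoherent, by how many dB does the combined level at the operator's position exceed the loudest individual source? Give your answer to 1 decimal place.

Uncorrelated sources add in intensity (power), not in dB.
L_total = 10·log₁₀(10^(71.0/10) + 10^(68.2/10) + 10^(73.2/10) + 10^(71.3/10)) = 77.29 dB SPL.
Excess over the loudest (73.2 dB): 77.29 − 73.2 = 4.1 dB.

4.1 dB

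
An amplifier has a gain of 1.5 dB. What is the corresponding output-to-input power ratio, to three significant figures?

Power ratio = 10^(dB/10).
10^(1.5/10) = 10^(0.1500) = 1.41.

1.41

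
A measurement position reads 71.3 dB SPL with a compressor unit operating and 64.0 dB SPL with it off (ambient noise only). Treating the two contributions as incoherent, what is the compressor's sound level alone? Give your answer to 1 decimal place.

Subtract intensities: L_src = 10·log₁₀(10^(L_total/10) − 10^(L_bg/10)).
L_src = 10·log₁₀(10^(71.3/10) − 10^(64.0/10)) = 10·log₁₀(10980000) = 70.4 dB SPL.

70.4 dB SPL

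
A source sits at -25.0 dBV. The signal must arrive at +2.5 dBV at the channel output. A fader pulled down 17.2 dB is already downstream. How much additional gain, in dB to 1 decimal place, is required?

The required make-up gain is the shortfall in the dB sum.
G = +2.5 − (-25.0) + 17.2 = 44.7 dB.

44.7 dB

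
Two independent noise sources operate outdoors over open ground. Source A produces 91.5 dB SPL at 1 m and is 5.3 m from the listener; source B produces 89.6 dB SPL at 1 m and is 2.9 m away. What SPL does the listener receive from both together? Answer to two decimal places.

82.01 dB SPL

At the listener: L_A = 91.5 − 20·log₁₀(5.3) = 77.014 dB; L_B = 89.6 − 20·log₁₀(2.9) = 80.352 dB.
Combined: 10·log₁₀(10^(77.014/10)+10^(80.352/10)) = 82.01 dB SPL.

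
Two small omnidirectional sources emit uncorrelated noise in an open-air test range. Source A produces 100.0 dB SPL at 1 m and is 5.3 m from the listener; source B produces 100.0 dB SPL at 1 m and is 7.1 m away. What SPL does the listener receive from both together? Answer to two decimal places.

At the listener: L_A = 100.0 − 20·log₁₀(5.3) = 85.514 dB; L_B = 100.0 − 20·log₁₀(7.1) = 82.975 dB.
Combined: 10·log₁₀(10^(85.514/10)+10^(82.975/10)) = 87.44 dB SPL.

87.44 dB SPL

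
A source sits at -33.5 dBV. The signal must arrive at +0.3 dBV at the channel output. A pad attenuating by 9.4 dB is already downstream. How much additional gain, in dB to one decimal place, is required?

43.2 dB

The required make-up gain is the shortfall in the dB sum.
G = +0.3 − (-33.5) + 9.4 = 43.2 dB.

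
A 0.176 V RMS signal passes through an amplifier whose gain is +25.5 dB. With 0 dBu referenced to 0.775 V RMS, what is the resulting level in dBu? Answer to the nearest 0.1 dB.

Input level: 20·log₁₀(0.176/0.775) = -12.88 dBu.
Output: -12.88 + 25.5 = +12.6 dBu.

+12.6 dBu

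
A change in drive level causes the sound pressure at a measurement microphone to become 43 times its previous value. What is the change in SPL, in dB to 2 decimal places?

Sound pressure is an amplitude quantity: ΔL = 20·log₁₀(p₂/p₁).
20·log₁₀(43) = 32.67 dB.

32.67 dB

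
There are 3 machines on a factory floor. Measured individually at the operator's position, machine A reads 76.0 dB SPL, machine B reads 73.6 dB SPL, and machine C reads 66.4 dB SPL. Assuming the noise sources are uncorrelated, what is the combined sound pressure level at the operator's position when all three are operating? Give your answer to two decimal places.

78.27 dB SPL

Incoherent sources sum as intensities:
L_total = 10·log₁₀(10^(76.0/10) + 10^(73.6/10) + 10^(66.4/10)) = 10·log₁₀(67080000) = 78.27 dB SPL.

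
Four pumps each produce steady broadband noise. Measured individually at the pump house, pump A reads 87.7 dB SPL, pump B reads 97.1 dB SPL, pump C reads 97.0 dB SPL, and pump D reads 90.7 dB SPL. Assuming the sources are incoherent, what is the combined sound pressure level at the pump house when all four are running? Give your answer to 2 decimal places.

100.76 dB SPL

Uncorrelated sources add in intensity (power), not in dB.
L_total = 10·log₁₀(10^(87.7/10) + 10^(97.1/10) + 10^(97.0/10) + 10^(90.7/10)) = 10·log₁₀(11904000000) = 100.76 dB SPL.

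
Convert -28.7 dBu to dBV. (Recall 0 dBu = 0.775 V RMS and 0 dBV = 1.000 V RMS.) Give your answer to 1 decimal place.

The offset between the scales is 20·log₁₀(0.775/1.000) = −2.214 dB.
So dBV = -28.7 − 2.214 = -30.9 dBV.

-30.9 dBV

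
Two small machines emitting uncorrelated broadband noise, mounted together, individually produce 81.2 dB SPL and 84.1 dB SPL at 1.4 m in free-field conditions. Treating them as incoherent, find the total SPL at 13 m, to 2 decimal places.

66.54 dB SPL

Combined at 1.4 m: 10·log₁₀(10^(81.2/10)+10^(84.1/10)) = 85.898 dB SPL.
Then apply −20·log₁₀(13/1.4) = -19.356 dB → 66.54 dB SPL.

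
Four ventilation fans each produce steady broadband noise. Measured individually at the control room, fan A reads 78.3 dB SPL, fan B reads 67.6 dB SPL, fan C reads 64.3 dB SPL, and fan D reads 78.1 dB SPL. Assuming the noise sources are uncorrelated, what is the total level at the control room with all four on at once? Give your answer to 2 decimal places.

81.48 dB SPL

Add the sources as powers (linear), then convert back to dB:
L_total = 10·log₁₀(10^(78.3/10) + 10^(67.6/10) + 10^(64.3/10) + 10^(78.1/10)) = 10·log₁₀(140600000) = 81.48 dB SPL.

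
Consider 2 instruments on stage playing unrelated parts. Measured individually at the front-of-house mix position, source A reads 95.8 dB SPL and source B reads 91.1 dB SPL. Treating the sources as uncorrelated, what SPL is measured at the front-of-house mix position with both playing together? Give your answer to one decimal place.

Incoherent sources sum as intensities:
L_total = 10·log₁₀(10^(95.8/10) + 10^(91.1/10)) = 10·log₁₀(5090000000) = 97.1 dB SPL.

97.1 dB SPL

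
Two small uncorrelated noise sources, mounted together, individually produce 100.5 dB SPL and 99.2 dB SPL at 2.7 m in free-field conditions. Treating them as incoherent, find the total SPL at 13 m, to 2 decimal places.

89.26 dB SPL

Combined at 2.7 m: 10·log₁₀(10^(100.5/10)+10^(99.2/10)) = 102.909 dB SPL.
Then apply −20·log₁₀(13/2.7) = -13.652 dB → 89.26 dB SPL.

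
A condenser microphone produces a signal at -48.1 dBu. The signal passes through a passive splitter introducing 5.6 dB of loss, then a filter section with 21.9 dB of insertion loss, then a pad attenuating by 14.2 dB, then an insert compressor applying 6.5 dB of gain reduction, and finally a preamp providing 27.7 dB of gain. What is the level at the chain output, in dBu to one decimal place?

In dB, series stages simply add:
-48.1 − 5.6 − 21.9 − 14.2 − 6.5 + 27.7 = -68.6 dBu.

-68.6 dBu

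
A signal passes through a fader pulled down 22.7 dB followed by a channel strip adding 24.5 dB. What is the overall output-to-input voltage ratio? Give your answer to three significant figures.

1.23

Net gain = (−22.7) + 24.5 = 1.8 dB.
Voltage ratio = 10^(1.8/20) = 1.23.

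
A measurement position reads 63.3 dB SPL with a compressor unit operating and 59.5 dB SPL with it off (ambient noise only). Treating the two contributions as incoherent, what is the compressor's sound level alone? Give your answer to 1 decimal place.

Remove the background by subtracting linear intensities:
L_src = 10·log₁₀(10^(63.3/10) − 10^(59.5/10)) = 10·log₁₀(1247000) = 61.0 dB SPL.

61.0 dB SPL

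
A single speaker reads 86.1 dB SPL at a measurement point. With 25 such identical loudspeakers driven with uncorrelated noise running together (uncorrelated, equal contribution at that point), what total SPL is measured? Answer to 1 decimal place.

100.1 dB SPL

25 equal incoherent sources raise the level by 10·log₁₀(25) = 13.98 dB.
L_total = 86.1 + 13.98 = 100.1 dB SPL.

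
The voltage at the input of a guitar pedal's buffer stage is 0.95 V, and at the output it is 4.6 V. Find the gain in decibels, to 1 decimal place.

13.7 dB

For a voltage ratio, dB = 20·log₁₀(V₂/V₁).
20·log₁₀(4.6/0.95) = 20·log₁₀(4.842) = 13.7 dB.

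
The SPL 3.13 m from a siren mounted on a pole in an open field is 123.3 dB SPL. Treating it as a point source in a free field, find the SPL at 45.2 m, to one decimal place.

Free-field point source: level drops by 20·log₁₀ of the distance ratio.
ΔL = −20·log₁₀(45.2/3.13) = -23.19 dB, so L₂ = 123.3 + (-23.19) = 100.1 dB SPL.

100.1 dB SPL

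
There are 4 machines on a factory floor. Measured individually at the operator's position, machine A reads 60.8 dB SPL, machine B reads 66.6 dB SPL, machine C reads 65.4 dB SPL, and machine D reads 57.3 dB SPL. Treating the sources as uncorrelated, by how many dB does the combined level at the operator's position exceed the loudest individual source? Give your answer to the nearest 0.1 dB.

Add the sources as powers (linear), then convert back to dB:
L_total = 10·log₁₀(10^(60.8/10) + 10^(66.6/10) + 10^(65.4/10) + 10^(57.3/10)) = 69.90 dB SPL.
Excess over the loudest (66.6 dB): 69.90 − 66.6 = 3.3 dB.

3.3 dB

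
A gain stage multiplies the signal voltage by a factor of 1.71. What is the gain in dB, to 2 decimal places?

For a voltage ratio, dB = 20·log₁₀(V₂/V₁).
20·log₁₀(1.71) = 4.66 dB.

4.66 dB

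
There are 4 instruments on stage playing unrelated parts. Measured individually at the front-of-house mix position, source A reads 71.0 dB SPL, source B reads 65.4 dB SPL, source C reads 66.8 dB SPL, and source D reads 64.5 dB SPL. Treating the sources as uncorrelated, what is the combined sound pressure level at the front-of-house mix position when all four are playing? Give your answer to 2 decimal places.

Uncorrelated sources add in intensity (power), not in dB.
L_total = 10·log₁₀(10^(71.0/10) + 10^(65.4/10) + 10^(66.8/10) + 10^(64.5/10)) = 10·log₁₀(23660000) = 73.74 dB SPL.

73.74 dB SPL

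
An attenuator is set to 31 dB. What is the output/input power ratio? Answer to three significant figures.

Power ratio = 10^(dB/10).
10^(-31/10) = 10^(-3.100) = 0.000794.

0.000794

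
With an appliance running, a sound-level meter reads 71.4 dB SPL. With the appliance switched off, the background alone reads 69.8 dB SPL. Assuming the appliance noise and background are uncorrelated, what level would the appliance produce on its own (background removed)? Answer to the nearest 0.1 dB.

Background correction is a power subtraction:
L_src = 10·log₁₀(10^(71.4/10) − 10^(69.8/10)) = 10·log₁₀(4254000) = 66.3 dB SPL.

66.3 dB SPL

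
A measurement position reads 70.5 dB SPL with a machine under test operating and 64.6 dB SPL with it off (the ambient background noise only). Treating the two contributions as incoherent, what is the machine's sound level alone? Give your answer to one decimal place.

Subtract intensities: L_src = 10·log₁₀(10^(L_total/10) − 10^(L_bg/10)).
L_src = 10·log₁₀(10^(70.5/10) − 10^(64.6/10)) = 10·log₁₀(8336000) = 69.2 dB SPL.

69.2 dB SPL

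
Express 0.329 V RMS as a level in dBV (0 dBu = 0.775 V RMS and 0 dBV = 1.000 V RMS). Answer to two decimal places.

dBV = 20·log₁₀(V / 1.000 V).
20·log₁₀(0.329/1.000) = -9.66 dBV.

-9.66 dBV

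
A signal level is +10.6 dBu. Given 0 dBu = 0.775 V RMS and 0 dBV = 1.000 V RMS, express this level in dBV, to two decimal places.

+8.39 dBV

The offset between the scales is 20·log₁₀(0.775/1.000) = −2.214 dB.
So dBV = +10.6 − 2.214 = +8.39 dBV.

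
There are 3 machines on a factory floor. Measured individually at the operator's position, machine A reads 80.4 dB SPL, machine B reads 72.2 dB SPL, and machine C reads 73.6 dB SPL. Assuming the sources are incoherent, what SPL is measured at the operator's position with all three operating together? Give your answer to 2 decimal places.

Incoherent sources sum as intensities:
L_total = 10·log₁₀(10^(80.4/10) + 10^(72.2/10) + 10^(73.6/10)) = 10·log₁₀(149200000) = 81.74 dB SPL.

81.74 dB SPL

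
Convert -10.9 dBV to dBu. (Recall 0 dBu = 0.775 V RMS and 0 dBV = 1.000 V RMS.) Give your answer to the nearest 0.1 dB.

-8.7 dBu

The offset between the scales is 20·log₁₀(0.775/1.000) = −2.214 dB.
So dBu = -10.9 + 2.214 = -8.7 dBu.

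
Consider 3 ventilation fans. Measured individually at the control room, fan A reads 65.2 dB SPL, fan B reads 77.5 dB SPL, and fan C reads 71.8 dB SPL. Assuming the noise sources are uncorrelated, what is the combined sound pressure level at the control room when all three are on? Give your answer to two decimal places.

78.73 dB SPL

Uncorrelated sources add in intensity (power), not in dB.
L_total = 10·log₁₀(10^(65.2/10) + 10^(77.5/10) + 10^(71.8/10)) = 10·log₁₀(74680000) = 78.73 dB SPL.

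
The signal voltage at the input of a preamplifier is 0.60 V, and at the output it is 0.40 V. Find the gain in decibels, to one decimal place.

Voltage ratio → dB uses the 20·log₁₀ form:
20·log₁₀(0.40/0.60) = 20·log₁₀(0.6667) = -3.5 dB.

-3.5 dB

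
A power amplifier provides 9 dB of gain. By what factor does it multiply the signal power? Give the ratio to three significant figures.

Power ratio = 10^(dB/10).
10^(9/10) = 10^(0.9000) = 7.94.

7.94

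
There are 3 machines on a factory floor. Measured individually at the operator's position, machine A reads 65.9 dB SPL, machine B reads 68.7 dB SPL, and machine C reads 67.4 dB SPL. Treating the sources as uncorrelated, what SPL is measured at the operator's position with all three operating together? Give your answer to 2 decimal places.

Uncorrelated sources add in intensity (power), not in dB.
L_total = 10·log₁₀(10^(65.9/10) + 10^(68.7/10) + 10^(67.4/10)) = 10·log₁₀(16800000) = 72.25 dB SPL.

72.25 dB SPL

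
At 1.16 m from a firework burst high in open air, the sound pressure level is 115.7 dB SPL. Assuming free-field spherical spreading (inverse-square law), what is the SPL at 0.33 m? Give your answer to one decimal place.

Inverse-square spreading gives ΔL = −20·log₁₀(d₂/d₁).
ΔL = −20·log₁₀(0.33/1.16) = 10.92 dB, so L₂ = 115.7 + (10.92) = 126.6 dB SPL.

126.6 dB SPL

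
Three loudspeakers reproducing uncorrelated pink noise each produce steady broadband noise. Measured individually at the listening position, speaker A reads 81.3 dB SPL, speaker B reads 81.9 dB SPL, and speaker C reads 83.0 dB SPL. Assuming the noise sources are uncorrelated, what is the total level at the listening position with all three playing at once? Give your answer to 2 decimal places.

Incoherent sources sum as intensities:
L_total = 10·log₁₀(10^(81.3/10) + 10^(81.9/10) + 10^(83.0/10)) = 10·log₁₀(489300000) = 86.90 dB SPL.

86.90 dB SPL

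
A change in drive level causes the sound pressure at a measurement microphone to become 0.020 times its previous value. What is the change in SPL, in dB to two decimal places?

SPL change from a pressure ratio uses the 20·log₁₀ form:
20·log₁₀(0.020) = -33.98 dB.

-33.98 dB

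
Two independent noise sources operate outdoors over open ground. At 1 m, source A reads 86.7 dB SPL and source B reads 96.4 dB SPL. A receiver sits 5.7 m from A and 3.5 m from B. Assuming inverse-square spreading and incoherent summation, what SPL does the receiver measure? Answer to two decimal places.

85.69 dB SPL

At the listener: L_A = 86.7 − 20·log₁₀(5.7) = 71.583 dB; L_B = 96.4 − 20·log₁₀(3.5) = 85.519 dB.
Combined: 10·log₁₀(10^(71.583/10)+10^(85.519/10)) = 85.69 dB SPL.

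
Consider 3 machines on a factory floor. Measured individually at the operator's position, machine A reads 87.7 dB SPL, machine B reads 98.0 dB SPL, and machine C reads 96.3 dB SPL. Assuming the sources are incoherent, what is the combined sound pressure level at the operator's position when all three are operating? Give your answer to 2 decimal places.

Uncorrelated sources add in intensity (power), not in dB.
L_total = 10·log₁₀(10^(87.7/10) + 10^(98.0/10) + 10^(96.3/10)) = 10·log₁₀(11164000000) = 100.48 dB SPL.

100.48 dB SPL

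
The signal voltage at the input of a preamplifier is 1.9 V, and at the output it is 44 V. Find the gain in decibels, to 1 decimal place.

27.3 dB

For a voltage ratio, dB = 20·log₁₀(V₂/V₁).
20·log₁₀(44/1.9) = 20·log₁₀(23.16) = 27.3 dB.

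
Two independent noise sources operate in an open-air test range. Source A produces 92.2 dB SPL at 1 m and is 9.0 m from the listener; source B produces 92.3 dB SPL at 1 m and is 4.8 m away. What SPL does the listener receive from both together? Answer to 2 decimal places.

79.74 dB SPL

At the listener: L_A = 92.2 − 20·log₁₀(9.0) = 73.115 dB; L_B = 92.3 − 20·log₁₀(4.8) = 78.675 dB.
Combined: 10·log₁₀(10^(73.115/10)+10^(78.675/10)) = 79.74 dB SPL.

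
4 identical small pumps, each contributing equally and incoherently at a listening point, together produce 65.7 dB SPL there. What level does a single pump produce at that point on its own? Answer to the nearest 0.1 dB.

4 equal incoherent sources add 10·log₁₀(4) = 6.02 dB over one source.
L_one = 65.7 − 6.02 = 59.7 dB SPL.

59.7 dB SPL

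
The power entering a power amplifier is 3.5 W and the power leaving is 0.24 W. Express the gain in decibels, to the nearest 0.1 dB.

-11.6 dB

Power is a power quantity, so gain = 10·log₁₀(P_out/P_in).
10·log₁₀(0.24/3.5) = 10·log₁₀(0.06857) = -11.6 dB.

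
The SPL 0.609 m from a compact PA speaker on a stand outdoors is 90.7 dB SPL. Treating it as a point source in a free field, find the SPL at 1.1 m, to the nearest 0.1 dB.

Free-field point source: level drops by 20·log₁₀ of the distance ratio.
ΔL = −20·log₁₀(1.1/0.609) = -5.14 dB, so L₂ = 90.7 + (-5.14) = 85.6 dB SPL.

85.6 dB SPL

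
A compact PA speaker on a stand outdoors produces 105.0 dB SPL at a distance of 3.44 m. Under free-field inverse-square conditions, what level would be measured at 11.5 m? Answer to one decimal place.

Inverse-square spreading gives ΔL = −20·log₁₀(d₂/d₁).
ΔL = −20·log₁₀(11.5/3.44) = -10.48 dB, so L₂ = 105.0 + (-10.48) = 94.5 dB SPL.

94.5 dB SPL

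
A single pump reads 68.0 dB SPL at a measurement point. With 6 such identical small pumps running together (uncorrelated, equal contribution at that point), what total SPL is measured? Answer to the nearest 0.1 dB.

6 equal incoherent sources raise the level by 10·log₁₀(6) = 7.78 dB.
L_total = 68.0 + 7.78 = 75.8 dB SPL.

75.8 dB SPL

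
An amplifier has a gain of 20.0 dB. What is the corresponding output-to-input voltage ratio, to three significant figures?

10.0

Voltage ratio = 10^(dB/20).
10^(20.0/20) = 10^(1.000) = 10.0.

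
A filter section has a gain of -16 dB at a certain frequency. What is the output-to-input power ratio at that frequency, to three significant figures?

0.0251

Power ratio = 10^(dB/10).
10^(-16/10) = 10^(-1.600) = 0.0251.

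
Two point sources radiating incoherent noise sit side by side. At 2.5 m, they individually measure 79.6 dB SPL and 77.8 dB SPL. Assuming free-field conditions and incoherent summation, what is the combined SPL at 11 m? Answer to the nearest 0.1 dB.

Combined at 2.5 m: 10·log₁₀(10^(79.6/10)+10^(77.8/10)) = 81.80 dB SPL.
Then apply −20·log₁₀(11/2.5) = -12.87 dB → 68.9 dB SPL.

68.9 dB SPL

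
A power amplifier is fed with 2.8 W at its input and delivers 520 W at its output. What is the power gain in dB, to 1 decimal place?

22.7 dB

Power ratio → dB uses the 10·log₁₀ form:
10·log₁₀(520/2.8) = 10·log₁₀(185.7) = 22.7 dB.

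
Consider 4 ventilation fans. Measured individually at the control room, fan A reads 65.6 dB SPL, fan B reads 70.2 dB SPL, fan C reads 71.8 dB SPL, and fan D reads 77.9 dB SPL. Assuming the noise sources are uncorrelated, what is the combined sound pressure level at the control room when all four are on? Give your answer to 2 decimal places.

79.59 dB SPL

Incoherent sources sum as intensities:
L_total = 10·log₁₀(10^(65.6/10) + 10^(70.2/10) + 10^(71.8/10) + 10^(77.9/10)) = 10·log₁₀(90900000) = 79.59 dB SPL.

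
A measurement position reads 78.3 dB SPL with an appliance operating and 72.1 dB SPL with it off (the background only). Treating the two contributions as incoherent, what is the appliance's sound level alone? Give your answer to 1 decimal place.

77.1 dB SPL

Background correction is a power subtraction:
L_src = 10·log₁₀(10^(78.3/10) − 10^(72.1/10)) = 10·log₁₀(51390000) = 77.1 dB SPL.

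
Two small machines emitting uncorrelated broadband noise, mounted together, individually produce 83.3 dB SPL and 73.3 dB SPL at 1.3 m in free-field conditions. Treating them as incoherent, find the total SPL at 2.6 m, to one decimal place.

77.7 dB SPL

Combined at 1.3 m: 10·log₁₀(10^(83.3/10)+10^(73.3/10)) = 83.71 dB SPL.
Then apply −20·log₁₀(2.6/1.3) = -6.02 dB → 77.7 dB SPL.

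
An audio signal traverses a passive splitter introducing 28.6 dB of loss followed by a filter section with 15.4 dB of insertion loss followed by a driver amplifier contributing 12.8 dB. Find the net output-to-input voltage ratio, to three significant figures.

Net gain = (−28.6) + (−15.4) + 12.8 = -31.2 dB.
Voltage ratio = 10^(-31.2/20) = 0.0275.

0.0275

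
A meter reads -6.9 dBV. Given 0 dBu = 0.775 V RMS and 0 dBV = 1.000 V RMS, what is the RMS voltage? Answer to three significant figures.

0.452 V

V = 1.000 V × 10^(-6.9/20).
= 1.000 × 0.4519 = 0.452 V.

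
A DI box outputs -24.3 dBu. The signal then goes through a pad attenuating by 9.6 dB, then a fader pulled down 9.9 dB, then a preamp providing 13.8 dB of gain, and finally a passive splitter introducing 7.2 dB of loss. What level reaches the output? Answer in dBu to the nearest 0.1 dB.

Gain stages sum in dB:
-24.3 − 9.6 − 9.9 + 13.8 − 7.2 = -37.2 dBu.

-37.2 dBu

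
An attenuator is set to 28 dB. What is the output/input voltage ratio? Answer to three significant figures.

Voltage ratio = 10^(dB/20).
10^(-28/20) = 10^(-1.400) = 0.0398.

0.0398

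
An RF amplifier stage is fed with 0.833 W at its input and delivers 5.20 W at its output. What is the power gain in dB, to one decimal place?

8.0 dB

Power is a power quantity, so gain = 10·log₁₀(P_out/P_in).
10·log₁₀(5.20/0.833) = 10·log₁₀(6.242) = 8.0 dB.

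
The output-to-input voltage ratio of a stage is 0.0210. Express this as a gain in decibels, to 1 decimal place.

For a voltage ratio, dB = 20·log₁₀(V₂/V₁).
20·log₁₀(0.0210) = -33.6 dB.

-33.6 dB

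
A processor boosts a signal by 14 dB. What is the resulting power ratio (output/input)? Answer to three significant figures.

25.1

Power ratio = 10^(dB/10).
10^(14/10) = 10^(1.400) = 25.1.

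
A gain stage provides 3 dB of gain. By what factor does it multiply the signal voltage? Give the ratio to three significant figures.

1.41

Voltage ratio = 10^(dB/20).
10^(3/20) = 10^(0.1500) = 1.41.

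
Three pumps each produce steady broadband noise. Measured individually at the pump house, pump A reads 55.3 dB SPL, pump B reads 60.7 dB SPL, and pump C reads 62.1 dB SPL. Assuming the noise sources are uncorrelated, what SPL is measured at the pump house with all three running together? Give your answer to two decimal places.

64.96 dB SPL

Add the sources as powers (linear), then convert back to dB:
L_total = 10·log₁₀(10^(55.3/10) + 10^(60.7/10) + 10^(62.1/10)) = 10·log₁₀(3136000) = 64.96 dB SPL.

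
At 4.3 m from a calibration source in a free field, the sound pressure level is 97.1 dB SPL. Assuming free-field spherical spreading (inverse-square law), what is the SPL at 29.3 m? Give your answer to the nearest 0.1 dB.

For a point source in a free field, ΔL = −20·log₁₀(d₂/d₁).
ΔL = −20·log₁₀(29.3/4.3) = -16.67 dB, so L₂ = 97.1 + (-16.67) = 80.4 dB SPL.

80.4 dB SPL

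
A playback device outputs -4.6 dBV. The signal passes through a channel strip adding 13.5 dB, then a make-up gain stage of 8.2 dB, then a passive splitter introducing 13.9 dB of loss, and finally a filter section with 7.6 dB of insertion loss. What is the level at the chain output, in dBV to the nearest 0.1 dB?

Gain stages sum in dB:
-4.6 + 13.5 + 8.2 − 13.9 − 7.6 = -4.4 dBV.

-4.4 dBV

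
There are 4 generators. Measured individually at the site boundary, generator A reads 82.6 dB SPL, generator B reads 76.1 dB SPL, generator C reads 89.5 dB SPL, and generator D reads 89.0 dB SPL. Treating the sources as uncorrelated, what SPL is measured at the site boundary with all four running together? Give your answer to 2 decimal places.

Incoherent sources sum as intensities:
L_total = 10·log₁₀(10^(82.6/10) + 10^(76.1/10) + 10^(89.5/10) + 10^(89.0/10)) = 10·log₁₀(1908000000) = 92.81 dB SPL.

92.81 dB SPL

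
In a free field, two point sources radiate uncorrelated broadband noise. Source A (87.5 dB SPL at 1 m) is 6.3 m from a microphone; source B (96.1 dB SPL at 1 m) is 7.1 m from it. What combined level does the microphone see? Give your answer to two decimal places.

At the listener: L_A = 87.5 − 20·log₁₀(6.3) = 71.513 dB; L_B = 96.1 − 20·log₁₀(7.1) = 79.075 dB.
Combined: 10·log₁₀(10^(71.513/10)+10^(79.075/10)) = 79.78 dB SPL.

79.78 dB SPL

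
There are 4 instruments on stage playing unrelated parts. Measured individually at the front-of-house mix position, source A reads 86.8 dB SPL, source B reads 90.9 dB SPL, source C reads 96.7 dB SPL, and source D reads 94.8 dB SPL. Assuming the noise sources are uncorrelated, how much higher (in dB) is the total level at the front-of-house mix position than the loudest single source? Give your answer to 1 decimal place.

3.0 dB

Incoherent sources sum as intensities:
L_total = 10·log₁₀(10^(86.8/10) + 10^(90.9/10) + 10^(96.7/10) + 10^(94.8/10)) = 99.73 dB SPL.
Excess over the loudest (96.7 dB): 99.73 − 96.7 = 3.0 dB.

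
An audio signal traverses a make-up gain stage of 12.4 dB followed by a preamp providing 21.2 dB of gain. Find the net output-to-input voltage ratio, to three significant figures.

Net gain = 12.4 + 21.2 = 33.6 dB.
Voltage ratio = 10^(33.6/20) = 47.9.

47.9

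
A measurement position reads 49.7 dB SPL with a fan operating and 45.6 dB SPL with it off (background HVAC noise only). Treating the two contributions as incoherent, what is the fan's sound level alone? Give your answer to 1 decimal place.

Subtract intensities: L_src = 10·log₁₀(10^(L_total/10) − 10^(L_bg/10)).
L_src = 10·log₁₀(10^(49.7/10) − 10^(45.6/10)) = 10·log₁₀(57020) = 47.6 dB SPL.

47.6 dB SPL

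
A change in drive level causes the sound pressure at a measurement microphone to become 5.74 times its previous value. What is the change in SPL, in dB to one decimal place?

SPL change from a pressure ratio uses the 20·log₁₀ form:
20·log₁₀(5.74) = 15.2 dB.

15.2 dB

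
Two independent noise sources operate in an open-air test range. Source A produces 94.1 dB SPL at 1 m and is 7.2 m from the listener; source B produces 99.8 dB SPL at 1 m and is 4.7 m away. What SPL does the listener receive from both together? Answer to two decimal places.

At the listener: L_A = 94.1 − 20·log₁₀(7.2) = 76.953 dB; L_B = 99.8 − 20·log₁₀(4.7) = 86.358 dB.
Combined: 10·log₁₀(10^(76.953/10)+10^(86.358/10)) = 86.83 dB SPL.

86.83 dB SPL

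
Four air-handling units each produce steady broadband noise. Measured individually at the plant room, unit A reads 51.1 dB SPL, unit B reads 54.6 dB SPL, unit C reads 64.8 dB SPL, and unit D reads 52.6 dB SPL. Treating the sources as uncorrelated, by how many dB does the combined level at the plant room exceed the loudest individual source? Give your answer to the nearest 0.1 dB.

0.8 dB

Uncorrelated sources add in intensity (power), not in dB.
L_total = 10·log₁₀(10^(51.1/10) + 10^(54.6/10) + 10^(64.8/10) + 10^(52.6/10)) = 65.59 dB SPL.
Excess over the loudest (64.8 dB): 65.59 − 64.8 = 0.8 dB.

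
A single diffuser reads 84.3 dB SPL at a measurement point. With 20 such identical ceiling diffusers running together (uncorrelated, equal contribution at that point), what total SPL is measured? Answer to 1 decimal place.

97.3 dB SPL

20 equal incoherent sources raise the level by 10·log₁₀(20) = 13.01 dB.
L_total = 84.3 + 13.01 = 97.3 dB SPL.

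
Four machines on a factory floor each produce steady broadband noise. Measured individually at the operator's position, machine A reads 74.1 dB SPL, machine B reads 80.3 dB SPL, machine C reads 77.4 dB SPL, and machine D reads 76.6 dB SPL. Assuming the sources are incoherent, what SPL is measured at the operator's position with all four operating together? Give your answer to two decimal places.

Add the sources as powers (linear), then convert back to dB:
L_total = 10·log₁₀(10^(74.1/10) + 10^(80.3/10) + 10^(77.4/10) + 10^(76.6/10)) = 10·log₁₀(233500000) = 83.68 dB SPL.

83.68 dB SPL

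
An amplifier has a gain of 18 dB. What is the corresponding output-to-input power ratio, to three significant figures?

63.1

Power ratio = 10^(dB/10).
10^(18/10) = 10^(1.800) = 63.1.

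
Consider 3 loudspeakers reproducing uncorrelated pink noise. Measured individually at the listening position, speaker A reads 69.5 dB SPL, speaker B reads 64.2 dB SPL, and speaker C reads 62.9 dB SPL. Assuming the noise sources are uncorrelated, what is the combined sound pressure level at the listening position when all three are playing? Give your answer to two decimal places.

Incoherent sources sum as intensities:
L_total = 10·log₁₀(10^(69.5/10) + 10^(64.2/10) + 10^(62.9/10)) = 10·log₁₀(13490000) = 71.30 dB SPL.

71.30 dB SPL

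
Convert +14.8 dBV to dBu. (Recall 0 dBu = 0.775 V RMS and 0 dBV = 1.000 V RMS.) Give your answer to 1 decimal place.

The offset between the scales is 20·log₁₀(0.775/1.000) = −2.214 dB.
So dBu = +14.8 + 2.214 = +17.0 dBu.

+17.0 dBu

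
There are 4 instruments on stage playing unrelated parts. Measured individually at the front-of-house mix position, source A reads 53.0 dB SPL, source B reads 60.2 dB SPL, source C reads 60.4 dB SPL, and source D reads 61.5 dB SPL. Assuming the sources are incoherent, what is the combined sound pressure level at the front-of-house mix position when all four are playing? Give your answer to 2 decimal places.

65.75 dB SPL

Incoherent sources sum as intensities:
L_total = 10·log₁₀(10^(53.0/10) + 10^(60.2/10) + 10^(60.4/10) + 10^(61.5/10)) = 10·log₁₀(3756000) = 65.75 dB SPL.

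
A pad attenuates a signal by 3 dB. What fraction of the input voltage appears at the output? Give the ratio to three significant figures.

0.708

Voltage ratio = 10^(dB/20).
10^(-3/20) = 10^(-0.1500) = 0.708.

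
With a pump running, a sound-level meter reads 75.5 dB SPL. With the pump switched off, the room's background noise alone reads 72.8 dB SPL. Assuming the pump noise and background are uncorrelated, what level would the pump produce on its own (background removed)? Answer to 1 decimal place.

Subtract intensities: L_src = 10·log₁₀(10^(L_total/10) − 10^(L_bg/10)).
L_src = 10·log₁₀(10^(75.5/10) − 10^(72.8/10)) = 10·log₁₀(16430000) = 72.2 dB SPL.

72.2 dB SPL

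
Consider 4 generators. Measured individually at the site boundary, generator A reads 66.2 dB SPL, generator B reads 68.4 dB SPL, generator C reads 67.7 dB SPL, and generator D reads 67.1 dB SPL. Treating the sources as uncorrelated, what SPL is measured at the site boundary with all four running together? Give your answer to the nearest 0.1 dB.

73.4 dB SPL

Add the sources as powers (linear), then convert back to dB:
L_total = 10·log₁₀(10^(66.2/10) + 10^(68.4/10) + 10^(67.7/10) + 10^(67.1/10)) = 10·log₁₀(22100000) = 73.4 dB SPL.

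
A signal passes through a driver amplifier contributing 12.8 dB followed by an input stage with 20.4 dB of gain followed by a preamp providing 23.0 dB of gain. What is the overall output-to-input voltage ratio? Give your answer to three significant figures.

Net gain = 12.8 + 20.4 + 23.0 = 56.2 dB.
Voltage ratio = 10^(56.2/20) = 646.

646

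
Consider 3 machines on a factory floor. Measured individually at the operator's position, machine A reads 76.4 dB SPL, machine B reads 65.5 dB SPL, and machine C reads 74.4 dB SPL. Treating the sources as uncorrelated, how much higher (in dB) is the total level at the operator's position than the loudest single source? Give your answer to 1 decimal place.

Uncorrelated sources add in intensity (power), not in dB.
L_total = 10·log₁₀(10^(76.4/10) + 10^(65.5/10) + 10^(74.4/10)) = 78.74 dB SPL.
Excess over the loudest (76.4 dB): 78.74 − 76.4 = 2.3 dB.

2.3 dB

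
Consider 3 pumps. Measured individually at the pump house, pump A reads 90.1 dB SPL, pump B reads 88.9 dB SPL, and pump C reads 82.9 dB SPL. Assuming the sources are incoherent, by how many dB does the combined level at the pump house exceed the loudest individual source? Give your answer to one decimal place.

Uncorrelated sources add in intensity (power), not in dB.
L_total = 10·log₁₀(10^(90.1/10) + 10^(88.9/10) + 10^(82.9/10)) = 93.00 dB SPL.
Excess over the loudest (90.1 dB): 93.00 − 90.1 = 2.9 dB.

2.9 dB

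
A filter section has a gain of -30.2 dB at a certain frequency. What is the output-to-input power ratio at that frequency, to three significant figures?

0.000955

Power ratio = 10^(dB/10).
10^(-30.2/10) = 10^(-3.020) = 0.000955.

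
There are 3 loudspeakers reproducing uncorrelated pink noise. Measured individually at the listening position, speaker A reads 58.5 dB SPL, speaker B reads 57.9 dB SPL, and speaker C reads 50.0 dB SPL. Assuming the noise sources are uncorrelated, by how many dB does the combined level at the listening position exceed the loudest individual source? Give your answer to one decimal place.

Uncorrelated sources add in intensity (power), not in dB.
L_total = 10·log₁₀(10^(58.5/10) + 10^(57.9/10) + 10^(50.0/10)) = 61.54 dB SPL.
Excess over the loudest (58.5 dB): 61.54 − 58.5 = 3.0 dB.

3.0 dB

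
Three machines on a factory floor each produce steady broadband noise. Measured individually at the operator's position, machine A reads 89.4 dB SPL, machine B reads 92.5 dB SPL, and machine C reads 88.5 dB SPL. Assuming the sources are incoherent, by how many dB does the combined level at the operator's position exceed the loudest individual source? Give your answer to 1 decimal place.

Uncorrelated sources add in intensity (power), not in dB.
L_total = 10·log₁₀(10^(89.4/10) + 10^(92.5/10) + 10^(88.5/10)) = 95.26 dB SPL.
Excess over the loudest (92.5 dB): 95.26 − 92.5 = 2.8 dB.

2.8 dB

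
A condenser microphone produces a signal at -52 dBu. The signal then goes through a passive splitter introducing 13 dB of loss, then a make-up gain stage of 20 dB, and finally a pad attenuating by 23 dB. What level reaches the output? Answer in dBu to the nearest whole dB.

-68 dBu

In dB, series stages simply add:
-52 − 13 + 20 − 23 = -68 dBu.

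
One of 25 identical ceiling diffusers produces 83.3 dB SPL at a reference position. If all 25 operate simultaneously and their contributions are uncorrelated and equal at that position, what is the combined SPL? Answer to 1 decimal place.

97.3 dB SPL

25 equal incoherent sources raise the level by 10·log₁₀(25) = 13.98 dB.
L_total = 83.3 + 13.98 = 97.3 dB SPL.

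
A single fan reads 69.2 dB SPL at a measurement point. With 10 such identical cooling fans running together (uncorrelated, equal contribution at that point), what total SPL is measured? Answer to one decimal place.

10 equal incoherent sources raise the level by 10·log₁₀(10) = 10.00 dB.
L_total = 69.2 + 10.00 = 79.2 dB SPL.

79.2 dB SPL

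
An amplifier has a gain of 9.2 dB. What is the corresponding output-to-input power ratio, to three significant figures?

Power ratio = 10^(dB/10).
10^(9.2/10) = 10^(0.9200) = 8.32.

8.32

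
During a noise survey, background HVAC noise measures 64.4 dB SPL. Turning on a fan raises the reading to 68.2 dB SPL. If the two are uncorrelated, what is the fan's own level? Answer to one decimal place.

65.9 dB SPL

Background correction is a power subtraction:
L_src = 10·log₁₀(10^(68.2/10) − 10^(64.4/10)) = 10·log₁₀(3853000) = 65.9 dB SPL.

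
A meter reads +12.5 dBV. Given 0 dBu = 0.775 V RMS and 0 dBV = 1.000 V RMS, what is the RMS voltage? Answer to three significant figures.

V = 1.000 V × 10^(+12.5/20).
= 1.000 × 4.217 = 4.22 V.

4.22 V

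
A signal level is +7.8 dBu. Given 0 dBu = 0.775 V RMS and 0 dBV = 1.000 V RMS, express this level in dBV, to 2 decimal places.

The offset between the scales is 20·log₁₀(0.775/1.000) = −2.214 dB.
So dBV = +7.8 − 2.214 = +5.59 dBV.

+5.59 dBV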